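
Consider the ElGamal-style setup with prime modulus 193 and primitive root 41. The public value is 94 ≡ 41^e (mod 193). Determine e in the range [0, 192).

Baby-step giant-step with m = ceil(sqrt(192)) = 14.
Baby table (41^j mod 193 for j=0..13):
  0:1  1:41  2:137  3:20  4:48  5:38  6:14  7:188
  8:181  9:87  10:93  11:146  12:3  13:123
Giant step factor: 41^(-14) ≡ 139 (mod 193).
Scan 94·139^i mod 193 for i = 0, 1, …:
  i=0: 94   i=1: 135   i=2: 44   i=3: 133
  i=4: 152   i=5: 91   i=6: 104   i=7: 174
  i=8: 61   i=9: 180   i=10: 123
Match at i=10, j=13: e = 10·14 + 13 = 153.

153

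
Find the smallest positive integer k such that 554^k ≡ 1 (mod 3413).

3412

The order of 554 must divide p − 1 = 3412 = 2^2 · 853.
Divisors: 1, 2, 4, 853, 1706, 3412.
Check each in increasing order: 554^1 ≡ 554;  554^2 ≡ 3159;  554^4 ≡ 3082;  554^853 ≡ 1942;  554^1706 ≡ 3412;  554^3412 ≡ 1.
Smallest exponent giving 1 is 3412.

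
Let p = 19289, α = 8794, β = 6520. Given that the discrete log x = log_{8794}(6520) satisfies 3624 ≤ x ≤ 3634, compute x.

3630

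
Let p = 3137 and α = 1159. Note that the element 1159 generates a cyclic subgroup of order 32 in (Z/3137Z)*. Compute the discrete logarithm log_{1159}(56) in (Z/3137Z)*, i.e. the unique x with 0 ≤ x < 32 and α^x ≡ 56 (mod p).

24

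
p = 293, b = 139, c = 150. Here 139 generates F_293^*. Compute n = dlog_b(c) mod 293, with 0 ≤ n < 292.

132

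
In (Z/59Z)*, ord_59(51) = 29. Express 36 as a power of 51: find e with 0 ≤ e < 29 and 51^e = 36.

5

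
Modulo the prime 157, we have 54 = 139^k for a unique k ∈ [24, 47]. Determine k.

Compute 139^24 mod 157 = 93, then multiply by 139 repeatedly:
  139^24=93  139^25=53  139^26=145  139^27=59  139^28=37
  139^29=119  139^30=56  139^31=91  139^32=89  139^33=125
  139^34=105  139^35=151  139^36=108  139^37=97  139^38=138
  139^39=28  139^40=124  139^41=123  139^42=141  139^43=131
  139^44=154  139^45=54
Found 54 at exponent 45.

45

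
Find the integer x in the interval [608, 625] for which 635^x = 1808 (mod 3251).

618

Compute 635^608 mod 3251 = 1646, then multiply by 635 repeatedly:
  635^608=1646  635^609=1639  635^610=445  635^611=2989  635^612=2682
  635^613=2797  635^614=1049  635^615=2911  635^616=1917  635^617=1421
  635^618=1808
Found 1808 at exponent 618.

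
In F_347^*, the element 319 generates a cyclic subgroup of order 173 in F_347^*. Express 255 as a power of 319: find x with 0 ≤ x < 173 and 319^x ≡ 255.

Baby-step giant-step with m = ceil(sqrt(173)) = 14.
Baby table (319^j mod 347 for j=0..13):
  0:1  1:319  2:90  3:256  4:119  5:138  6:300  7:275
  8:281  9:113  10:306  11:107  12:127  13:261
Giant step factor: 319^(-14) ≡ 33 (mod 347).
Scan 255·33^i mod 347 for i = 0, 1, …:
  i=0: 255   i=1: 87   i=2: 95   i=3: 12
  i=4: 49   i=5: 229   i=6: 270   i=7: 235
  i=8: 121   i=9: 176   i=10: 256
Match at i=10, j=3: x = 10·14 + 3 = 143.

143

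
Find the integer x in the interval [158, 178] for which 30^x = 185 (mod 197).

Compute 30^158 mod 197 = 10, then multiply by 30 repeatedly:
  30^158=10  30^159=103  30^160=135  30^161=110  30^162=148
  30^163=106  30^164=28  30^165=52  30^166=181  30^167=111
  30^168=178  30^169=21  30^170=39  30^171=185
Found 185 at exponent 171.

171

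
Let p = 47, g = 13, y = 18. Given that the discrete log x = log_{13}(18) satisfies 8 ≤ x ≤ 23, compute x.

22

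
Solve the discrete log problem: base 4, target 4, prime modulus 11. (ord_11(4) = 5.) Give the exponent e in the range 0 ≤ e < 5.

1

Successive powers of 4 modulo 11:
  4^0=1  4^1=4
So 4^1 ≡ 4 (mod 11), giving e = 1.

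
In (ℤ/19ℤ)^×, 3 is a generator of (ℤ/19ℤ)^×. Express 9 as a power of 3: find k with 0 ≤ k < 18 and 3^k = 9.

2

Successive powers of 3 modulo 19:
  3^0=1  3^1=3  3^2=9
So 3^2 ≡ 9 (mod 19), giving k = 2.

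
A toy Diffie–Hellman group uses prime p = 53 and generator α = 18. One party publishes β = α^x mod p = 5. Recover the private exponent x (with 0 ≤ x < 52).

37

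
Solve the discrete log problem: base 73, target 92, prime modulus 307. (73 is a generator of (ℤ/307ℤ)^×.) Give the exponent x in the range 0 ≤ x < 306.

251

Baby-step giant-step with m = ceil(sqrt(306)) = 18.
Baby table (73^j mod 307 for j=0..17):
  0:1  1:73  2:110  3:48  4:127  5:61  6:155  7:263
  8:165  9:72  10:37  11:245  12:79  13:241  14:94  15:108
  16:209  17:214
Giant step factor: 73^(-18) ≡ 114 (mod 307).
Scan 92·114^i mod 307 for i = 0, 1, …:
  i=0: 92   i=1: 50   i=2: 174   i=3: 188
  i=4: 249   i=5: 142   i=6: 224   i=7: 55
  i=8: 130   i=9: 84   i=10: 59   i=11: 279
  i=12: 185   i=13: 214
Match at i=13, j=17: x = 13·18 + 17 = 251.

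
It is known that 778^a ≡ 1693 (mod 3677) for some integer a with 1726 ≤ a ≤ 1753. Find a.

Compute 778^1726 mod 3677 = 283, then multiply by 778 repeatedly:
  778^1726=283  778^1727=3231  778^1728=2327  778^1729=1322  778^1730=2633
  778^1731=385  778^1732=1693
Found 1693 at exponent 1732.

1732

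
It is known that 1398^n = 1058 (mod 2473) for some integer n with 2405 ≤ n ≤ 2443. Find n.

2440

Compute 1398^2405 mod 2473 = 840, then multiply by 1398 repeatedly:
  1398^2405=840  1398^2406=2118  1398^2407=783  1398^2408=1568  1398^2409=986
  1398^2410=967  1398^2411=1608  1398^2412=27  1398^2413=651  1398^2414=34
  1398^2415=545  1398^2416=226  1398^2417=1877  1398^2418=193  1398^2419=257
  1398^2420=701  1398^2421=690  1398^2422=150  1398^2423=1968  1398^2424=1288
  1398^2425=280  1398^2426=706  1398^2427=261  1398^2428=1347  1398^2429=1153
  1398^2430=1971  1398^2431=536  1398^2432=9  1398^2433=217  1398^2434=1660
  1398^2435=1006  1398^2436=1724  1398^2437=1450  1398^2438=1713  1398^2439=910
  1398^2440=1058
Found 1058 at exponent 2440.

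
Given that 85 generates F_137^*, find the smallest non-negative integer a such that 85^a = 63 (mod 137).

Baby-step giant-step with m = ceil(sqrt(136)) = 12.
Baby table (85^j mod 137 for j=0..11):
  0:1  1:85  2:101  3:91  4:63  5:12  6:61  7:116
  8:133  9:71  10:7  11:47
Giant step factor: 85^(-12) ≡ 81 (mod 137).
Scan 63·81^i mod 137 for i = 0, 1, …:
  i=0: 63
Match at i=0, j=4: a = 0·12 + 4 = 4.

4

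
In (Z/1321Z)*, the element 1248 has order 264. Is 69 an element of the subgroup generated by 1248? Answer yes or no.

yes

69 ∈ ⟨1248⟩ iff 69^264 ≡ 1 (mod 1321), since |⟨1248⟩| = 264.
69^264 mod 1321 = 1.
Since 1 = 1, 69 lies in the subgroup.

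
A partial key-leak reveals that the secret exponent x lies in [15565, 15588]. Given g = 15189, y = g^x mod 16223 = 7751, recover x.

15581

Compute 15189^15565 mod 16223 = 871, then multiply by 15189 repeatedly:
  15189^15565=871  15189^15566=7874  15189^15567=2230  15189^15568=14069  15189^15569=4685
  15189^15570=6387  15189^15571=14826  15189^15572=651  15189^15573=8232  15189^15574=5187
  15189^15575=6455  15189^15576=9406  15189^15577=7996  15189^15578=5866  15189^15579=1958
  15189^15580=3303  15189^15581=7751
Found 7751 at exponent 15581.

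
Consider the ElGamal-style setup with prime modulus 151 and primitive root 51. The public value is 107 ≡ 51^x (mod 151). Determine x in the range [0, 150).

81

Baby-step giant-step with m = ceil(sqrt(150)) = 13.
Baby table (51^j mod 151 for j=0..12):
  0:1  1:51  2:34  3:73  4:99  5:66  6:44  7:130
  8:137  9:41  10:128  11:35  12:124
Giant step factor: 51^(-13) ≡ 109 (mod 151).
Scan 107·109^i mod 151 for i = 0, 1, …:
  i=0: 107   i=1: 36   i=2: 149   i=3: 84
  i=4: 96   i=5: 45   i=6: 73
Match at i=6, j=3: x = 6·13 + 3 = 81.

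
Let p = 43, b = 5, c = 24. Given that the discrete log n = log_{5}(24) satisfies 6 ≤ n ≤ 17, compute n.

10

Compute 5^6 mod 43 = 16, then multiply by 5 repeatedly:
  5^6=16  5^7=37  5^8=13  5^9=22  5^10=24
Found 24 at exponent 10.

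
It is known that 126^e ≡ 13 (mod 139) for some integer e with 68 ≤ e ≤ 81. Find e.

70

Compute 126^68 mod 139 = 107, then multiply by 126 repeatedly:
  126^68=107  126^69=138  126^70=13
Found 13 at exponent 70.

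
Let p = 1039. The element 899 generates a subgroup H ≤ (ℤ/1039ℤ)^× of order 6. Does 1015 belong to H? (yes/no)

no

⟨899⟩ has order 6; its elements mod 1039 are {1, 140, 141, 898, 899, 1038}.
1015 is not in this set.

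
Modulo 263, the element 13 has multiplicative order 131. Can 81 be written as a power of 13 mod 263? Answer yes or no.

81 ∈ ⟨13⟩ iff 81^131 ≡ 1 (mod 263), since |⟨13⟩| = 131.
81^131 mod 263 = 1.
Since 1 = 1, 81 lies in the subgroup.

yes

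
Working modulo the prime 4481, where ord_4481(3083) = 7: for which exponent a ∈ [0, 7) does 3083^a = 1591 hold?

Successive powers of 3083 modulo 4481:
  3083^0=1  3083^1=3083  3083^2=688  3083^3=1591
So 3083^3 ≡ 1591 (mod 4481), giving a = 3.

3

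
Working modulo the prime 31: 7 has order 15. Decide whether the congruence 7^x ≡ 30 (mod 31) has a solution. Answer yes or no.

no

30 ∈ ⟨7⟩ iff 30^15 ≡ 1 (mod 31), since |⟨7⟩| = 15.
30^15 mod 31 = 30.
Since 30 ≠ 1, 30 does not lie in the subgroup.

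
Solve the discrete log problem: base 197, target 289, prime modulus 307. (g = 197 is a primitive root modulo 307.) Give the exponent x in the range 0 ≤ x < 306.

204

Baby-step giant-step with m = ceil(sqrt(306)) = 18.
Baby table (197^j mod 307 for j=0..17):
  0:1  1:197  2:127  3:152  4:165  5:270  6:79  7:213
  8:209  9:35  10:141  11:147  12:101  13:249  14:240  15:2
  16:87  17:254
Giant step factor: 197^(-18) ≡ 102 (mod 307).
Scan 289·102^i mod 307 for i = 0, 1, …:
  i=0: 289   i=1: 6   i=2: 305   i=3: 103
  i=4: 68   i=5: 182   i=6: 144   i=7: 259
  i=8: 16   i=9: 97   i=10: 70   i=11: 79
Match at i=11, j=6: x = 11·18 + 6 = 204.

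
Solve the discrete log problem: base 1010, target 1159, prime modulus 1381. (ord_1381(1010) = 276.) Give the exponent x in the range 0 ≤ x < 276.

85

Baby-step giant-step with m = ceil(sqrt(276)) = 17.
Baby table (1010^j mod 1381 for j=0..16):
  0:1  1:1010  2:922  3:426  4:769  5:568  6:565  7:297
  8:293  9:396  10:851  11:528  12:214  13:704  14:1206  15:18
  16:227
Giant step factor: 1010^(-17) ≡ 633 (mod 1381).
Scan 1159·633^i mod 1381 for i = 0, 1, …:
  i=0: 1159   i=1: 336   i=2: 14   i=3: 576
  i=4: 24   i=5: 1
Match at i=5, j=0: x = 5·17 + 0 = 85.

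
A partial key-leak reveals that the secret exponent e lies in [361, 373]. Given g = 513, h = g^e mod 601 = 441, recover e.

Compute 513^361 mod 601 = 14, then multiply by 513 repeatedly:
  513^361=14  513^362=571  513^363=236  513^364=267  513^365=544
  513^366=208  513^367=327  513^368=72  513^369=275  513^370=441
Found 441 at exponent 370.

370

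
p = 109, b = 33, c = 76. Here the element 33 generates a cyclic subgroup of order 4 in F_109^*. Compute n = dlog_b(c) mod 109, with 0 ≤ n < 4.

3

Successive powers of 33 modulo 109:
  33^0=1  33^1=33  33^2=108  33^3=76
So 33^3 ≡ 76 (mod 109), giving n = 3.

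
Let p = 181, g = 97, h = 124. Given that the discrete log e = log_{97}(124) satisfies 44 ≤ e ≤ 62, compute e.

47

Compute 97^44 mod 181 = 170, then multiply by 97 repeatedly:
  97^44=170  97^45=19  97^46=33  97^47=124
Found 124 at exponent 47.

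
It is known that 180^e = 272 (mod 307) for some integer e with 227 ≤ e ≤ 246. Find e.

234

Compute 180^227 mod 307 = 224, then multiply by 180 repeatedly:
  180^227=224  180^228=103  180^229=120  180^230=110  180^231=152
  180^232=37  180^233=213  180^234=272
Found 272 at exponent 234.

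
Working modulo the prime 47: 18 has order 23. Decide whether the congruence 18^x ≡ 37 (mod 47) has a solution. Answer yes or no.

yes

⟨18⟩ has order 23; its elements mod 47 are {1, 2, 3, 4, 6, 7, 8, 9, 12, 14, 16, 17, 18, 21, 24, 25, 27, 28, 32, 34, 36, 37, 42}.
37 is in this set.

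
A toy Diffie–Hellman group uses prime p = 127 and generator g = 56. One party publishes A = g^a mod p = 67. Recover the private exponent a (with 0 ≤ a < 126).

Baby-step giant-step with m = ceil(sqrt(126)) = 12.
Baby table (56^j mod 127 for j=0..11):
  0:1  1:56  2:88  3:102  4:124  5:86  6:117  7:75
  8:9  9:123  10:30  11:29
Giant step factor: 56^(-12) ≡ 47 (mod 127).
Scan 67·47^i mod 127 for i = 0, 1, …:
  i=0: 67   i=1: 101   i=2: 48   i=3: 97
  i=4: 114   i=5: 24   i=6: 112   i=7: 57
  i=8: 12   i=9: 56
Match at i=9, j=1: a = 9·12 + 1 = 109.

109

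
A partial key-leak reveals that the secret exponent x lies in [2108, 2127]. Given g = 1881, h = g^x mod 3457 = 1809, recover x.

Compute 1881^2108 mod 3457 = 3278, then multiply by 1881 repeatedly:
  1881^2108=3278  1881^2109=2087  1881^2110=1952  1881^2111=378  1881^2112=2333
  1881^2113=1440  1881^2114=1809
Found 1809 at exponent 2114.

2114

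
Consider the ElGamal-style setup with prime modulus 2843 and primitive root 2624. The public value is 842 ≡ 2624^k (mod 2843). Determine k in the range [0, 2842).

2651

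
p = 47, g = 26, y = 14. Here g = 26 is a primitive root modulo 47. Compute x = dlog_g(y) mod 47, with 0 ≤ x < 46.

16

Successive powers of 26 modulo 47:
  26^0=1  26^1=26  26^2=18  26^3=45  26^4=42  26^5=11
  26^6=4  26^7=10  26^8=25  26^9=39  26^10=27  26^11=44
  26^12=16  26^13=40  26^14=6  26^15=15  26^16=14
So 26^16 ≡ 14 (mod 47), giving x = 16.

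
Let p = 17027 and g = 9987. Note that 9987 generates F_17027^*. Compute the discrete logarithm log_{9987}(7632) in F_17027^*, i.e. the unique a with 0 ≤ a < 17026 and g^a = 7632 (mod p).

Baby-step giant-step with m = ceil(sqrt(17026)) = 131.
Baby table (9987^j mod 17027 for j=0..130):
  0:1  1:9987  2:13030  3:10276  4:4683  5:12979  6:11749  7:4206
  8:16740  9:11294  10:6330  11:13486  12:1112  13:3940  14:16410  15:1795
  16:14261  17:10779  18:5179  19:11674  20:4369  21:10029  22:6809  23:12672
  24:10600  25:5341  26:12003  27:3881  28:6095  29:16267  30:3922  31:6914
  32:5633  33:16590  34:11620  35:9935  36:4516  37:13796  38:15195  39:7841
  40:894  41:6230  42:2352  43:9191  44:14987  45:7839  46:14974  47:14224
  48:15854  49:16852  50:6056  51:1368  52:6562  53:14798  54:10293  55:4192
  56:13138  57:16171  58:15709  59:16032  60:6703  61:9724  62:8607  63:5813
  64:9388  65:7294  66:3672  67:13133  68:290  69:1640  70:15733  71:315
  72:12937  73:943  74:1810  75:10823  76:1905  77:6076  78:13811  79:11757
  80:15994  81:1791  82:8367  83:9740  84:15156  85:9969  86:3534  87:14114
  88:7012  89:13820  90:16505  91:14075  92:9140  93:16460  94:7362  95:1708
  96:13769  97:951  98:13598  99:12901  100:16005  101:9486  102:15481  103:3587
  104:15588  105:16522  106:13584  107:9299  108:3855  109:1838  110:1000  111:9178
  112:4345  113:8719  114:575  115:4426  116:370  117:331  118:2459  119:5099
  120:12983  121:616  122:5245  123:6763  124:12999  125:7165  126:9401  127:909
  128:2792  129:10505  130:10088
Giant step factor: 9987^(-131) ≡ 12112 (mod 17027).
Scan 7632·12112^i mod 17027 for i = 0, 1, …:
  i=0: 7632   i=1: 16228   i=2: 10875   i=3: 14155
  i=4: 497   i=5: 9133   i=6: 11504   i=7: 4507
  i=8: 222   i=9: 15625     …   i=17: 3038
  i=18: 909
Match at i=18, j=127: a = 18·131 + 127 = 2485.

2485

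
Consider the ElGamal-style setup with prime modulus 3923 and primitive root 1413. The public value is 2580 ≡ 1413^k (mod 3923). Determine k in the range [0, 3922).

1222

Baby-step giant-step with m = ceil(sqrt(3922)) = 63.
Baby table (1413^j mod 3923 for j=0..62):
  0:1  1:1413  2:3685  3:1084  4:1722  5:926  6:2079  7:3223
  8:3419  9:1834  10:2262  11:2884  12:3018  13:133  14:3548  15:3653
  16:2944  17:1492  18:1545  19:1897  20:1052  21:3582  22:696  23:2698
  24:3041  25:1248  26:1997  27:1124  28:3320  29:3175  30:2286  31:1489
  32:1229  33:2611  34:1723  35:2339  36:1841  37:384  38:1218  39:2760
  40:418  41:2184  42:2514  43:1967  44:1887  45:2614  46:2039  47:1625
  48:1170  49:1627  50:73  51:1151  52:2241  53:672  54:170  55:907
  56:2693  57:3822  58:2438  59:500  60:360  61:2613  62:626
Giant step factor: 1413^(-63) ≡ 1613 (mod 3923).
Scan 2580·1613^i mod 3923 for i = 0, 1, …:
  i=0: 2580   i=1: 3160   i=2: 1103   i=3: 2020
  i=4: 2170   i=5: 894   i=6: 2281   i=7: 3402
  i=8: 3072   i=9: 387     …   i=18: 2608
  i=19: 1248
Match at i=19, j=25: k = 19·63 + 25 = 1222.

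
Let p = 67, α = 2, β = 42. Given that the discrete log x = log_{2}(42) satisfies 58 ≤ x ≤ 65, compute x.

63

Compute 2^58 mod 67 = 39, then multiply by 2 repeatedly:
  2^58=39  2^59=11  2^60=22  2^61=44  2^62=21
  2^63=42
Found 42 at exponent 63.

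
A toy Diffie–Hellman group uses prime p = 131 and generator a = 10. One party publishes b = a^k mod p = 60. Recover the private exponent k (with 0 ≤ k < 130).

Baby-step giant-step with m = ceil(sqrt(130)) = 12.
Baby table (10^j mod 131 for j=0..11):
  0:1  1:10  2:100  3:83  4:44  5:47  6:77  7:115
  8:102  9:103  10:113  11:82
Giant step factor: 10^(-12) ≡ 27 (mod 131).
Scan 60·27^i mod 131 for i = 0, 1, …:
  i=0: 60   i=1: 48   i=2: 117   i=3: 15
  i=4: 12   i=5: 62   i=6: 102
Match at i=6, j=8: k = 6·12 + 8 = 80.

80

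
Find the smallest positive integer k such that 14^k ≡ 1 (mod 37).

The order of 14 must divide p − 1 = 36 = 2^2 · 3^2.
Divisors: 1, 2, 3, 4, 6, 9, 12, 18, 36.
Check each in increasing order: 14^1 ≡ 14;  14^2 ≡ 11;  14^3 ≡ 6;  14^4 ≡ 10;  14^6 ≡ 36;  14^9 ≡ 31;  14^12 ≡ 1.
Smallest exponent giving 1 is 12.

12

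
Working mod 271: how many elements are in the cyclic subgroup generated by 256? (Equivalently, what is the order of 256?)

The order of 256 must divide p − 1 = 270 = 2 · 3^3 · 5.
Divisors: 1, 2, 3, 5, 6, 9, 10, 15, 18, 27, 30, 45, 54, 90, 135, 270.
Check each in increasing order: 256^1 ≡ 256;  256^2 ≡ 225;  256^3 ≡ 148;  256^5 ≡ 238;  256^6 ≡ 224;  256^9 ≡ 90;  256^10 ≡ 5;  256^15 ≡ 106;  256^18 ≡ 241;  256^27 ≡ 10;  256^30 ≡ 125;  256^45 ≡ 242;  256^54 ≡ 100;  256^90 ≡ 28;  256^135 ≡ 1.
Smallest exponent giving 1 is 135.

135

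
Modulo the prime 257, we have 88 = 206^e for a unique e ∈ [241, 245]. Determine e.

244

Compute 206^241 mod 257 = 90, then multiply by 206 repeatedly:
  206^241=90  206^242=36  206^243=220  206^244=88
Found 88 at exponent 244.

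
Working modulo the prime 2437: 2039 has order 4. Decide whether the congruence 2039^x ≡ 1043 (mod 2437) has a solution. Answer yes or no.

no

⟨2039⟩ has order 4; its elements mod 2437 are {1, 398, 2039, 2436}.
1043 is not in this set.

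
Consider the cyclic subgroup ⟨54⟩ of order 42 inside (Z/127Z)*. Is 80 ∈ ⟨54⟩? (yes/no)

yes

80 ∈ ⟨54⟩ iff 80^42 ≡ 1 (mod 127), since |⟨54⟩| = 42.
80^42 mod 127 = 1.
Since 1 = 1, 80 lies in the subgroup.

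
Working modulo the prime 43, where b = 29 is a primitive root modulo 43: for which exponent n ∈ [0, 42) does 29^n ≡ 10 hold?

32

Baby-step giant-step with m = ceil(sqrt(42)) = 7.
Baby table (29^j mod 43 for j=0..6):
  0:1  1:29  2:24  3:8  4:17  5:20  6:21
Giant step factor: 29^(-7) ≡ 37 (mod 43).
Scan 10·37^i mod 43 for i = 0, 1, …:
  i=0: 10   i=1: 26   i=2: 16   i=3: 33
  i=4: 17
Match at i=4, j=4: n = 4·7 + 4 = 32.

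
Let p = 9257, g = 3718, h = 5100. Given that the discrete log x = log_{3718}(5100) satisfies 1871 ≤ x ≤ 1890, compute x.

1887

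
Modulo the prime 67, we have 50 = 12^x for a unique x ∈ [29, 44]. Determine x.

Compute 12^29 mod 67 = 2, then multiply by 12 repeatedly:
  12^29=2  12^30=24  12^31=20  12^32=39  12^33=66
  12^34=55  12^35=57  12^36=14  12^37=34  12^38=6
  12^39=5  12^40=60  12^41=50
Found 50 at exponent 41.

41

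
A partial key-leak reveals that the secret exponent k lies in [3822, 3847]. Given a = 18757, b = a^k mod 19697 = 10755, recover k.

3843

Compute 18757^3822 mod 19697 = 11361, then multiply by 18757 repeatedly:
  18757^3822=11361  18757^3823=16131  18757^3824=3550  18757^3825=11490  18757^3826=13053
  18757^3827=1411  18757^3828=13056  18757^3829=18288  18757^3830=4761  18757^3831=15576
  18757^3832=13128  18757^3833=9699  18757^3834=2651  18757^3835=9579  18757^3836=16966
  18757^3837=6530  18757^3838=7264  18757^3839=6699  18757^3840=5980  18757^3841=12142
  18757^3842=10780  18757^3843=10755
Found 10755 at exponent 3843.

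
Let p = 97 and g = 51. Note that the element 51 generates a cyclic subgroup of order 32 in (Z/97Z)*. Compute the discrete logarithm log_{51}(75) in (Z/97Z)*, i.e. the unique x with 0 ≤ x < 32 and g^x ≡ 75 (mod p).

Successive powers of 51 modulo 97:
  51^0=1  51^1=51  51^2=79  51^3=52  51^4=33  51^5=34
  51^6=85  51^7=67  51^8=22  51^9=55  51^10=89  51^11=77
  51^12=47  51^13=69  51^14=27  51^15=19  51^16=96  51^17=46
  51^18=18  51^19=45  51^20=64  51^21=63  51^22=12  51^23=30
  51^24=75
So 51^24 ≡ 75 (mod 97), giving x = 24.

24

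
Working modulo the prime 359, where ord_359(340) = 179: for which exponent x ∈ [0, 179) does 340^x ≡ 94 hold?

Baby-step giant-step with m = ceil(sqrt(179)) = 14.
Baby table (340^j mod 359 for j=0..13):
  0:1  1:340  2:2  3:321  4:4  5:283  6:8  7:207
  8:16  9:55  10:32  11:110  12:64  13:220
Giant step factor: 340^(-14) ≡ 115 (mod 359).
Scan 94·115^i mod 359 for i = 0, 1, …:
  i=0: 94   i=1: 40   i=2: 292   i=3: 193
  i=4: 296   i=5: 294   i=6: 64
Match at i=6, j=12: x = 6·14 + 12 = 96.

96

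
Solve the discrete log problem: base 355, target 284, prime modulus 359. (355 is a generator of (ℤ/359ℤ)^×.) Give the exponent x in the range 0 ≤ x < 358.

341

Baby-step giant-step with m = ceil(sqrt(358)) = 19.
Baby table (355^j mod 359 for j=0..18):
  0:1  1:355  2:16  3:295  4:256  5:53  6:147  7:130
  8:198  9:285  10:296  11:252  12:69  13:83  14:27  15:251
  16:73  17:67  18:91
Giant step factor: 355^(-19) ≡ 287 (mod 359).
Scan 284·287^i mod 359 for i = 0, 1, …:
  i=0: 284   i=1: 15   i=2: 356   i=3: 216
  i=4: 244   i=5: 23   i=6: 139   i=7: 44
  i=8: 63   i=9: 131     …   i=16: 263
  i=17: 91
Match at i=17, j=18: x = 17·19 + 18 = 341.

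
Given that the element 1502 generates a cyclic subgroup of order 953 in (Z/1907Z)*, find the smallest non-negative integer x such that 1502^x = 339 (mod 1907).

861

Baby-step giant-step with m = ceil(sqrt(953)) = 31.
Baby table (1502^j mod 1907 for j=0..30):
  0:1  1:1502  2:23  3:220  4:529  5:1246  6:725  7:53
  8:1419  9:1219  10:218  11:1339  12:1200  13:285  14:902  15:834
  16:1676  17:112  18:408  19:669  20:1756  21:131  22:341  23:1106
  24:215  25:647  26:1131  27:1532  28:1222  29:910  30:1408
Giant step factor: 1502^(-31) ≡ 284 (mod 1907).
Scan 339·284^i mod 1907 for i = 0, 1, …:
  i=0: 339   i=1: 926   i=2: 1725   i=3: 1708
  i=4: 694   i=5: 675   i=6: 1000   i=7: 1764
  i=8: 1342   i=9: 1635     …   i=26: 1337
  i=27: 215
Match at i=27, j=24: x = 27·31 + 24 = 861.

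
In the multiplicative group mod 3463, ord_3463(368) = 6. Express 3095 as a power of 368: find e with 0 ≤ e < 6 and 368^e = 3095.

4

Successive powers of 368 modulo 3463:
  368^0=1  368^1=368  368^2=367  368^3=3462  368^4=3095
So 368^4 ≡ 3095 (mod 3463), giving e = 4.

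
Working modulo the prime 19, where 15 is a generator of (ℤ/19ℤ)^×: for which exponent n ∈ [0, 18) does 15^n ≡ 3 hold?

11

Successive powers of 15 modulo 19:
  15^0=1  15^1=15  15^2=16  15^3=12  15^4=9  15^5=2
  15^6=11  15^7=13  15^8=5  15^9=18  15^10=4  15^11=3
So 15^11 ≡ 3 (mod 19), giving n = 11.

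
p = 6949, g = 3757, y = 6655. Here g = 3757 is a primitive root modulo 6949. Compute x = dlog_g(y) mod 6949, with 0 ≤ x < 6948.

Baby-step giant-step with m = ceil(sqrt(6948)) = 84.
Baby table (3757^j mod 6949 for j=0..83):
  0:1  1:3757  2:1630  3:1841  4:2382  5:5811  6:5118  7:443
  8:3540  9:6343  10:2530  11:5927  12:3143  13:1900  14:1677  15:4695
  16:2553  17:2001  18:5888  19:2549  20:871  21:6317  22:2134  23:5241
  24:3920  25:2509  26:3469  27:3658  28:4933  29:298  30:797  31:6259
  32:6596  33:1038  34:1377  35:3333  36:6932  37:5621  38:86  39:3448
  40:1200  41:5448  42:3331  43:6367  44:2361  45:3353  46:5633  47:3476
  48:2161  49:2445  50:6236  51:3573  52:5242  53:728  54:4139  55:5310
  56:6040  57:3795  58:5416  59:1240  60:2850  61:5990  62:3568  63:355
  64:6476  65:1883  66:349  67:4781  68:6001  69:3201  70:4387  71:5880
  72:289  73:1729  74:5487  75:3925  76:447  77:4670  78:5914  79:2945
  80:1557  81:5540  82:1525  83:3449
Giant step factor: 3757^(-84) ≡ 4985 (mod 6949).
Scan 6655·4985^i mod 6949 for i = 0, 1, …:
  i=0: 6655   i=1: 649   i=2: 3980   i=3: 905
  i=4: 1524   i=5: 1883
Match at i=5, j=65: x = 5·84 + 65 = 485.

485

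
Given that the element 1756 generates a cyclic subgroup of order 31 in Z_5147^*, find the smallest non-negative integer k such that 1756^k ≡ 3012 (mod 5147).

10

Successive powers of 1756 modulo 5147:
  1756^0=1  1756^1=1756  1756^2=483  1756^3=4040  1756^4=1674  1756^5=607
  1756^6=463  1756^7=4949  1756^8=2308  1756^9=2159  1756^10=3012
So 1756^10 ≡ 3012 (mod 5147), giving k = 10.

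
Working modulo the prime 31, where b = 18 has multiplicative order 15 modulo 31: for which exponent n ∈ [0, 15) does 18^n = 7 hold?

8

Successive powers of 18 modulo 31:
  18^0=1  18^1=18  18^2=14  18^3=4  18^4=10  18^5=25
  18^6=16  18^7=9  18^8=7
So 18^8 ≡ 7 (mod 31), giving n = 8.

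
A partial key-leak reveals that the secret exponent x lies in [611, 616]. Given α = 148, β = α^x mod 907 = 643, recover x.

616

Compute 148^611 mod 907 = 218, then multiply by 148 repeatedly:
  148^611=218  148^612=519  148^613=624  148^614=745  148^615=513
  148^616=643
Found 643 at exponent 616.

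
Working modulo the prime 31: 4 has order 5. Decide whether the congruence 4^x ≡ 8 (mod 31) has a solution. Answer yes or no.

⟨4⟩ has order 5; its elements mod 31 are {1, 2, 4, 8, 16}.
8 is in this set.

yes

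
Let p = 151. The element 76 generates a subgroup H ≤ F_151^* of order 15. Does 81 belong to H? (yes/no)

⟨76⟩ has order 15; its elements mod 151 are {1, 2, 4, 8, 16, 19, 32, 38, 59, 64, 76, 85, 105, 118, 128}.
81 is not in this set.

no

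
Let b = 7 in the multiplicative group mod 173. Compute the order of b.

The order of 7 must divide p − 1 = 172 = 2^2 · 43.
Divisors: 1, 2, 4, 43, 86, 172.
Check each in increasing order: 7^1 ≡ 7;  7^2 ≡ 49;  7^4 ≡ 152;  7^43 ≡ 93;  7^86 ≡ 172;  7^172 ≡ 1.
Smallest exponent giving 1 is 172.

172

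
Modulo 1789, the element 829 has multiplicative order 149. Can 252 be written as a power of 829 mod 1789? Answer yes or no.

252 ∈ ⟨829⟩ iff 252^149 ≡ 1 (mod 1789), since |⟨829⟩| = 149.
252^149 mod 1789 = 1.
Since 1 = 1, 252 lies in the subgroup.

yes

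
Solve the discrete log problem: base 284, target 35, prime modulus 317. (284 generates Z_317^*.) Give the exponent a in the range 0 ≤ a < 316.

Baby-step giant-step with m = ceil(sqrt(316)) = 18.
Baby table (284^j mod 317 for j=0..17):
  0:1  1:284  2:138  3:201  4:24  5:159  6:142  7:69
  8:259  9:12  10:238  11:71  12:193  13:288  14:6  15:119
  16:194  17:255
Giant step factor: 284^(-18) ≡ 306 (mod 317).
Scan 35·306^i mod 317 for i = 0, 1, …:
  i=0: 35   i=1: 249   i=2: 114   i=3: 14
  i=4: 163   i=5: 109   i=6: 69
Match at i=6, j=7: a = 6·18 + 7 = 115.

115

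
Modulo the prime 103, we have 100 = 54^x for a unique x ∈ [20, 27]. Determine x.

Compute 54^20 mod 103 = 52, then multiply by 54 repeatedly:
  54^20=52  54^21=27  54^22=16  54^23=40  54^24=100
Found 100 at exponent 24.

24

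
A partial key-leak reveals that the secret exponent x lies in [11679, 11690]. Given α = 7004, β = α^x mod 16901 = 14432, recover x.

11679

Compute 7004^11679 mod 16901 = 14432, then multiply by 7004 repeatedly:
  7004^11679=14432
Found 14432 at exponent 11679.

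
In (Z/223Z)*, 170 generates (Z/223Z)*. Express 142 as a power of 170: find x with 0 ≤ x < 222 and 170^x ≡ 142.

161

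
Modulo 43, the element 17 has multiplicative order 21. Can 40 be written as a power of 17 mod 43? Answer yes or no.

yes

⟨17⟩ has order 21; its elements mod 43 are {1, 4, 6, 9, 10, 11, 13, 14, 15, 16, 17, 21, 23, 24, 25, 31, 35, 36, 38, 40, 41}.
40 is in this set.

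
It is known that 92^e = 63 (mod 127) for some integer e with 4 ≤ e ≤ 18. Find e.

Compute 92^4 mod 127 = 120, then multiply by 92 repeatedly:
  92^4=120  92^5=118  92^6=61  92^7=24  92^8=49
  92^9=63
Found 63 at exponent 9.

9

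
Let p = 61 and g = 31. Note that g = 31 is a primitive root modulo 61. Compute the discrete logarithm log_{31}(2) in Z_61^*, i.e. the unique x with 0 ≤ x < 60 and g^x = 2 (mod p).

Baby-step giant-step with m = ceil(sqrt(60)) = 8.
Baby table (31^j mod 61 for j=0..7):
  0:1  1:31  2:46  3:23  4:42  5:21  6:41  7:51
Giant step factor: 31^(-8) ≡ 12 (mod 61).
Scan 2·12^i mod 61 for i = 0, 1, …:
  i=0: 2   i=1: 24   i=2: 44   i=3: 40
  i=4: 53   i=5: 26   i=6: 7   i=7: 23
Match at i=7, j=3: x = 7·8 + 3 = 59.

59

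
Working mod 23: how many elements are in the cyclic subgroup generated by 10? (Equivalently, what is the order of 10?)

The order of 10 must divide p − 1 = 22 = 2 · 11.
Divisors: 1, 2, 11, 22.
Check each in increasing order: 10^1 ≡ 10;  10^2 ≡ 8;  10^11 ≡ 22;  10^22 ≡ 1.
Smallest exponent giving 1 is 22.

22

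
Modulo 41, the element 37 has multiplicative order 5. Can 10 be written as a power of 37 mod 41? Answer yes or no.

10 ∈ ⟨37⟩ iff 10^5 ≡ 1 (mod 41), since |⟨37⟩| = 5.
10^5 mod 41 = 1.
Since 1 = 1, 10 lies in the subgroup.

yes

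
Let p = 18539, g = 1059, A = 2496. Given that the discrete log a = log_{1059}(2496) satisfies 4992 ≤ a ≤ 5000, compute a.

Compute 1059^4992 mod 18539 = 2496, then multiply by 1059 repeatedly:
  1059^4992=2496
Found 2496 at exponent 4992.

4992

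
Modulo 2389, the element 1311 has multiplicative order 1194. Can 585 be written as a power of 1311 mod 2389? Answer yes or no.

yes

585 ∈ ⟨1311⟩ iff 585^1194 ≡ 1 (mod 2389), since |⟨1311⟩| = 1194.
585^1194 mod 2389 = 1.
Since 1 = 1, 585 lies in the subgroup.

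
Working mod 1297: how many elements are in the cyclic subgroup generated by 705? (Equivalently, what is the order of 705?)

144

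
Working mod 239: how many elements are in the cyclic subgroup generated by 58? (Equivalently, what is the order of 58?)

119

The order of 58 must divide p − 1 = 238 = 2 · 7 · 17.
Divisors: 1, 2, 7, 14, 17, 34, 119, 238.
Check each in increasing order: 58^1 ≡ 58;  58^2 ≡ 18;  58^7 ≡ 71;  58^14 ≡ 22;  58^17 ≡ 24;  58^34 ≡ 98;  58^119 ≡ 1.
Smallest exponent giving 1 is 119.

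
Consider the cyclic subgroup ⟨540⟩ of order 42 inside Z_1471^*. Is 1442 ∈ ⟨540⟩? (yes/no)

no

1442 ∈ ⟨540⟩ iff 1442^42 ≡ 1 (mod 1471), since |⟨540⟩| = 42.
1442^42 mod 1471 = 309.
Since 309 ≠ 1, 1442 does not lie in the subgroup.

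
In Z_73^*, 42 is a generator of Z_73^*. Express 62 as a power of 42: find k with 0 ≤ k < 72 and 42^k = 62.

Baby-step giant-step with m = ceil(sqrt(72)) = 9.
Baby table (42^j mod 73 for j=0..8):
  0:1  1:42  2:12  3:66  4:71  5:62  6:49  7:14
  8:4
Giant step factor: 42^(-9) ≡ 10 (mod 73).
Scan 62·10^i mod 73 for i = 0, 1, …:
  i=0: 62
Match at i=0, j=5: k = 0·9 + 5 = 5.

5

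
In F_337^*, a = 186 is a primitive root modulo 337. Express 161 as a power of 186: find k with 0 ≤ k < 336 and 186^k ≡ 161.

Baby-step giant-step with m = ceil(sqrt(336)) = 19.
Baby table (186^j mod 337 for j=0..18):
  0:1  1:186  2:222  3:178  4:82  5:87  6:6  7:105
  8:321  9:57  10:155  11:185  12:36  13:293  14:241  15:5
  16:256  17:99  18:216
Giant step factor: 186^(-19) ≡ 277 (mod 337).
Scan 161·277^i mod 337 for i = 0, 1, …:
  i=0: 161   i=1: 113   i=2: 297   i=3: 41
  i=4: 236   i=5: 331   i=6: 23   i=7: 305
  i=8: 235   i=9: 54     …   i=13: 188
  i=14: 178
Match at i=14, j=3: k = 14·19 + 3 = 269.

269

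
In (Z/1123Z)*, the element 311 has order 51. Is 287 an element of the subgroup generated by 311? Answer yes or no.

yes

287 ∈ ⟨311⟩ iff 287^51 ≡ 1 (mod 1123), since |⟨311⟩| = 51.
287^51 mod 1123 = 1.
Since 1 = 1, 287 lies in the subgroup.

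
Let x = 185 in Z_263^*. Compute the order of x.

The order of 185 must divide p − 1 = 262 = 2 · 131.
Divisors: 1, 2, 131, 262.
Check each in increasing order: 185^1 ≡ 185;  185^2 ≡ 35;  185^131 ≡ 262;  185^262 ≡ 1.
Smallest exponent giving 1 is 262.

262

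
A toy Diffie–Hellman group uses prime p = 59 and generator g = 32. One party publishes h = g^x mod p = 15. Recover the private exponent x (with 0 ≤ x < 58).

46

Baby-step giant-step with m = ceil(sqrt(58)) = 8.
Baby table (32^j mod 59 for j=0..7):
  0:1  1:32  2:21  3:23  4:28  5:11  6:57  7:54
Giant step factor: 32^(-8) ≡ 7 (mod 59).
Scan 15·7^i mod 59 for i = 0, 1, …:
  i=0: 15   i=1: 46   i=2: 27   i=3: 12
  i=4: 25   i=5: 57
Match at i=5, j=6: x = 5·8 + 6 = 46.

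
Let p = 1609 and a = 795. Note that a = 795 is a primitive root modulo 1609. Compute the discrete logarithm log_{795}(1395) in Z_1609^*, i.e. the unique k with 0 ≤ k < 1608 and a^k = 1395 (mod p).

42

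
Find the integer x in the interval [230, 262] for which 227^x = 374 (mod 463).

Compute 227^230 mod 463 = 206, then multiply by 227 repeatedly:
  227^230=206  227^231=462  227^232=236  227^233=327  227^234=149
  227^235=24  227^236=355  227^237=23  227^238=128  227^239=350
  227^240=277  227^241=374
Found 374 at exponent 241.

241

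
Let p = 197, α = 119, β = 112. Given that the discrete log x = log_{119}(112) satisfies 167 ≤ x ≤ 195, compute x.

174

Compute 119^167 mod 197 = 91, then multiply by 119 repeatedly:
  119^167=91  119^168=191  119^169=74  119^170=138  119^171=71
  119^172=175  119^173=140  119^174=112
Found 112 at exponent 174.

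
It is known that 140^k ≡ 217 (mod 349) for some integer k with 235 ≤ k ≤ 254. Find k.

245

Compute 140^235 mod 349 = 316, then multiply by 140 repeatedly:
  140^235=316  140^236=266  140^237=246  140^238=238  140^239=165
  140^240=66  140^241=166  140^242=206  140^243=222  140^244=19
  140^245=217
Found 217 at exponent 245.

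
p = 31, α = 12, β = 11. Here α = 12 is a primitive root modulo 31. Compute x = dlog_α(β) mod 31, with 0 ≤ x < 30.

17

Successive powers of 12 modulo 31:
  12^0=1  12^1=12  12^2=20  12^3=23  12^4=28  12^5=26
  12^6=2  12^7=24  12^8=9  12^9=15  12^10=25  12^11=21
  12^12=4  12^13=17  12^14=18  12^15=30  12^16=19  12^17=11
So 12^17 ≡ 11 (mod 31), giving x = 17.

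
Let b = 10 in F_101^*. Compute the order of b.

4

The order of 10 must divide p − 1 = 100 = 2^2 · 5^2.
Divisors: 1, 2, 4, 5, 10, 20, 25, 50, 100.
Check each in increasing order: 10^1 ≡ 10;  10^2 ≡ 100;  10^4 ≡ 1.
Smallest exponent giving 1 is 4.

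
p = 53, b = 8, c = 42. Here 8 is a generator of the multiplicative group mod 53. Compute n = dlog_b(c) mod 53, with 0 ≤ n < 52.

Successive powers of 8 modulo 53:
  8^0=1  8^1=8  8^2=11  8^3=35  8^4=15  8^5=14
  8^6=6  8^7=48  8^8=13  8^9=51  8^10=37  8^11=31
  8^12=36  8^13=23  8^14=25  8^15=41  8^16=10  8^17=27
  8^18=4  8^19=32  8^20=44  8^21=34  8^22=7  8^23=3
  8^24=24  8^25=33  8^26=52  8^27=45  8^28=42
So 8^28 ≡ 42 (mod 53), giving n = 28.

28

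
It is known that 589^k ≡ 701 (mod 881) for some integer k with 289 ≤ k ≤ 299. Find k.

296

Compute 589^289 mod 881 = 319, then multiply by 589 repeatedly:
  589^289=319  589^290=238  589^291=103  589^292=759  589^293=384
  589^294=640  589^295=773  589^296=701
Found 701 at exponent 296.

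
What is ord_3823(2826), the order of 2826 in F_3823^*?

546

The order of 2826 must divide p − 1 = 3822 = 2 · 3 · 7^2 · 13.
Divisors: 1, 2, 3, 6, 7, 13, 14, 21, 26, 39, 42, 49, 78, 91, 98, 147, 182, 273, 294, 546, 637, 1274, 1911, 3822.
Check each in increasing order: 2826^1 ≡ 2826;  2826^2 ≡ 29;  2826^3 ≡ 1671;  2826^6 ≡ 1451;  2826^7 ≡ 2270;  2826^13 ≡ 2167;  2826^14 ≡ 3319;  2826^21 ≡ 2820;  2826^26 ≡ 1245;  2826^39 ≡ 2700;  2826^42 ≡ 560;  2826^49 ≡ 1964;  2826^78 ≡ 3362;  2826^91 ≡ 2639;  2826^98 ≡ 3712;  2826^147 ≡ 3730;  2826^182 ≡ 2638;  2826^273 ≡ 3822;  2826^294 ≡ 1003;  2826^546 ≡ 1.
Smallest exponent giving 1 is 546.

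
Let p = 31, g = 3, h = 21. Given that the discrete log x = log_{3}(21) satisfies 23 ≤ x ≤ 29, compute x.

Compute 3^23 mod 31 = 11, then multiply by 3 repeatedly:
  3^23=11  3^24=2  3^25=6  3^26=18  3^27=23
  3^28=7  3^29=21
Found 21 at exponent 29.

29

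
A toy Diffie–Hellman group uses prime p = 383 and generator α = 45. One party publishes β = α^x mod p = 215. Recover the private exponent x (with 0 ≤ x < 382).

225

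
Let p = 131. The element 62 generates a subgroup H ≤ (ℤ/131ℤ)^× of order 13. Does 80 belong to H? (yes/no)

yes

⟨62⟩ has order 13; its elements mod 131 are {1, 39, 45, 52, 60, 62, 63, 80, 84, 99, 107, 112, 113}.
80 is in this set.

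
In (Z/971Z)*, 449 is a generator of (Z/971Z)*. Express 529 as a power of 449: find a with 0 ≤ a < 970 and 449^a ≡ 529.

844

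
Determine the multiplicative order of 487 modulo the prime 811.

810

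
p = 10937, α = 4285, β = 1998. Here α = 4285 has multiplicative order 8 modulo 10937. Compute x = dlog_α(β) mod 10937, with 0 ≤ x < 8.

Successive powers of 4285 modulo 10937:
  4285^0=1  4285^1=4285  4285^2=8939  4285^3=2241  4285^4=10936  4285^5=6652
  4285^6=1998
So 4285^6 ≡ 1998 (mod 10937), giving x = 6.

6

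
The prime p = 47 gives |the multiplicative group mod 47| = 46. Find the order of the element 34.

The order of 34 must divide p − 1 = 46 = 2 · 23.
Divisors: 1, 2, 23, 46.
Check each in increasing order: 34^1 ≡ 34;  34^2 ≡ 28;  34^23 ≡ 1.
Smallest exponent giving 1 is 23.

23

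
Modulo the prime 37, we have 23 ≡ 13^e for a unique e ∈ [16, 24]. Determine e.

21

Compute 13^16 mod 37 = 7, then multiply by 13 repeatedly:
  13^16=7  13^17=17  13^18=36  13^19=24  13^20=16
  13^21=23
Found 23 at exponent 21.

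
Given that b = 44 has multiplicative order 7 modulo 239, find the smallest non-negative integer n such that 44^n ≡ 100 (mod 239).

Successive powers of 44 modulo 239:
  44^0=1  44^1=44  44^2=24  44^3=100
So 44^3 ≡ 100 (mod 239), giving n = 3.

3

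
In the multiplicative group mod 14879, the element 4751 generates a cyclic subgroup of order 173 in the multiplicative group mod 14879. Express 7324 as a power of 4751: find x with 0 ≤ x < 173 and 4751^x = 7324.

169

Baby-step giant-step with m = ceil(sqrt(173)) = 14.
Baby table (4751^j mod 14879 for j=0..13):
  0:1  1:4751  2:558  3:2596  4:13784  5:5305  6:13908  7:14148
  8:8705  9:8714  10:6836  11:11858  12:5464  13:10488
Giant step factor: 4751^(-14) ≡ 7828 (mod 14879).
Scan 7324·7828^i mod 14879 for i = 0, 1, …:
  i=0: 7324   i=1: 3485   i=2: 7373   i=3: 203
  i=4: 11910   i=5: 14545   i=6: 4152   i=7: 6120
  i=8: 11859   i=9: 2171   i=10: 2770   i=11: 4857
  i=12: 4751
Match at i=12, j=1: x = 12·14 + 1 = 169.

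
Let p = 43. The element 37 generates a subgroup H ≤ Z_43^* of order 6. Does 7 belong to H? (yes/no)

⟨37⟩ has order 6; its elements mod 43 are {1, 6, 7, 36, 37, 42}.
7 is in this set.

yes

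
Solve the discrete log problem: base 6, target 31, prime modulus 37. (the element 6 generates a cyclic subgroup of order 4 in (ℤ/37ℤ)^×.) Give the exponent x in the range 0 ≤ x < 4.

3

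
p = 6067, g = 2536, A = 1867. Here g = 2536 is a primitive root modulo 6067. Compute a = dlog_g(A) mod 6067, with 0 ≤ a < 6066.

905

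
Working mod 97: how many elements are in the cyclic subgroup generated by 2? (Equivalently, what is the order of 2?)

48

The order of 2 must divide p − 1 = 96 = 2^5 · 3.
Divisors: 1, 2, 3, 4, 6, 8, 12, 16, 24, 32, 48, 96.
Check each in increasing order: 2^1 ≡ 2;  2^2 ≡ 4;  2^3 ≡ 8;  2^4 ≡ 16;  2^6 ≡ 64;  2^8 ≡ 62;  2^12 ≡ 22;  2^16 ≡ 61;  2^24 ≡ 96;  2^32 ≡ 35;  2^48 ≡ 1.
Smallest exponent giving 1 is 48.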